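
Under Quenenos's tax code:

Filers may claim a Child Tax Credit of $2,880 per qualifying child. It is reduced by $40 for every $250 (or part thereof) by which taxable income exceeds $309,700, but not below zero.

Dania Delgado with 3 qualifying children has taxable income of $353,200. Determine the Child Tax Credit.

Child Tax Credit: base = 3 × $2,880 = $8,640. income exceeds $309,700 by $43,500, which is 174 full-or-partial $250 increments; reduction = 174 × $40 = $6,960, leaving $1,680.

$1,680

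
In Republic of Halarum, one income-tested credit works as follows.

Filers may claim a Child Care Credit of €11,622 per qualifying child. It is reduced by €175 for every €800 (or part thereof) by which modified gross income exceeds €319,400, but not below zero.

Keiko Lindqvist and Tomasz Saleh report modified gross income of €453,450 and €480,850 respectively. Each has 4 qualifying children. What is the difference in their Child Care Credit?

Keiko (€453,450): Child Care Credit: base = 4 × €11,622 = €46,488. income exceeds €319,400 by €134,050, which is 168 full-or-partial €800 increments; reduction = 168 × €175 = €29,400, leaving €17,088.
Tomasz (€480,850): Child Care Credit: base = 4 × €11,622 = €46,488. income exceeds €319,400 by €161,450, which is 202 full-or-partial €800 increments; reduction = 202 × €175 = €35,350, leaving €11,138.
Difference: |€17,088 − €11,138| = €5,950.

€5,950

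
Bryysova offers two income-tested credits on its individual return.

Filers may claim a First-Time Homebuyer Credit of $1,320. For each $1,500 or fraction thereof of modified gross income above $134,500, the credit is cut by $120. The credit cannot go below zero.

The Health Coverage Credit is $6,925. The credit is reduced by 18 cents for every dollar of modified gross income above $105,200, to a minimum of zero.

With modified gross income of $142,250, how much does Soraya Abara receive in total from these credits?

First-Time Homebuyer Credit: income exceeds $134,500 by $7,750, which is 6 full-or-partial $1,500 increments; reduction = 6 × $120 = $720, leaving $600.
Health Coverage Credit: 18% of the $37,050 excess over $105,200 is $6,669; credit = $6,925 − $6,669 = $256.
Total: $600 + $256 = $856.

$856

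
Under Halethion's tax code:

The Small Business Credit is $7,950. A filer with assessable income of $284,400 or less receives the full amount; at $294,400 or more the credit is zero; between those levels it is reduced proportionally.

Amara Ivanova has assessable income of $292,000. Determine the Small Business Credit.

$1,908

Small Business Credit: $292,000 is $7,600 into a $10,000 phase-out range, leaving 2,400/10,000 of the credit: $7,950 × 2,400/10,000 = $1,908.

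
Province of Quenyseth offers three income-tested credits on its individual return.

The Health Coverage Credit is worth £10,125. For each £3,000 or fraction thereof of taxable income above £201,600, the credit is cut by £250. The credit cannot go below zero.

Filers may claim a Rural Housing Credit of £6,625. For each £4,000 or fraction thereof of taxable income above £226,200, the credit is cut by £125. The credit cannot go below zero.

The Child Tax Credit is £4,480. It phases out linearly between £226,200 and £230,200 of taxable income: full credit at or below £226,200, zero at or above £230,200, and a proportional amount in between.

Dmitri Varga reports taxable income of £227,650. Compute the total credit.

£17,231

Health Coverage Credit: income exceeds £201,600 by £26,050, which is 9 full-or-partial £3,000 increments; reduction = 9 × £250 = £2,250, leaving £7,875.
Rural Housing Credit: income exceeds £226,200 by £1,450, which is 1 full-or-partial £4,000 increment; reduction = 1 × £125 = £125, leaving £6,500.
Child Tax Credit: £227,650 is £1,450 into a £4,000 phase-out range, leaving 2,550/4,000 of the credit: £4,480 × 2,550/4,000 = £2,856.
Total: £7,875 + £6,500 + £2,856 = £17,231.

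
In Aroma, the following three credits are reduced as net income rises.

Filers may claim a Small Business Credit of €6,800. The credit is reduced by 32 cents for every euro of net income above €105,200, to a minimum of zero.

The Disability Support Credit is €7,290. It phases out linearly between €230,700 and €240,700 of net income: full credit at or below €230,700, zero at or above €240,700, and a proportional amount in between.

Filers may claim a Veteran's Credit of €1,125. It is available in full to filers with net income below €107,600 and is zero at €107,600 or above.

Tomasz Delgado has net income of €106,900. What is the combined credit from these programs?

Small Business Credit: 32% of the €1,700 excess over €105,200 is €544; credit = €6,800 − €544 = €6,256.
Disability Support Credit: €106,900 is at or below the €230,700 threshold, so the full €7,290 applies.
Veteran's Credit: €106,900 is below the €107,600 cutoff, so the full €1,125 applies.
Total: €6,256 + €7,290 + €1,125 = €14,671.

€14,671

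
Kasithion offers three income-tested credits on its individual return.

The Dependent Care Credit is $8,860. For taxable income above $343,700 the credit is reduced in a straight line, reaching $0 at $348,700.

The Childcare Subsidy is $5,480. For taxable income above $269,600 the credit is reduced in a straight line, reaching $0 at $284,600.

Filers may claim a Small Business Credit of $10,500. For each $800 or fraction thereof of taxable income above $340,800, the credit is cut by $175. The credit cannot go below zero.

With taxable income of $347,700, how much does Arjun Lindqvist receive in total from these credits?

$10,697

Dependent Care Credit: $347,700 is $4,000 into a $5,000 phase-out range, leaving 1,000/5,000 of the credit: $8,860 × 1,000/5,000 = $1,772.
Childcare Subsidy: $347,700 is at or above $284,600, so the credit is $0.
Small Business Credit: income exceeds $340,800 by $6,900, which is 9 full-or-partial $800 increments; reduction = 9 × $175 = $1,575, leaving $8,925.
Total: $1,772 + $0 + $8,925 = $10,697.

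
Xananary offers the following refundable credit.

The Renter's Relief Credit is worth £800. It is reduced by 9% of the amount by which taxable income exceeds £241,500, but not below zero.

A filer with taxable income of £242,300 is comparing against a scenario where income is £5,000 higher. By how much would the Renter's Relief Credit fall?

£450

At £242,300 — 9% of the £800 excess over £241,500 is £72; credit = £800 − £72 = £728.
At £247,300 — 9% of the £5,800 excess over £241,500 is £522; credit = £800 − £522 = £278.
Lost: £728 − £278 = £450.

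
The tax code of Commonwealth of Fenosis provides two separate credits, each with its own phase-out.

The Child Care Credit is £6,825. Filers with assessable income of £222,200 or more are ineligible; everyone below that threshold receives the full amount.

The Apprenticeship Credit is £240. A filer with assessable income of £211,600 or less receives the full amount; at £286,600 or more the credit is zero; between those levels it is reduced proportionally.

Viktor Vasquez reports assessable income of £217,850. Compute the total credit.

£7,045

Child Care Credit: £217,850 is below the £222,200 cutoff, so the full £6,825 applies.
Apprenticeship Credit: £217,850 is £6,250 into a £75,000 phase-out range, leaving 68,750/75,000 of the credit: £240 × 68,750/75,000 = £220.
Total: £6,825 + £220 = £7,045.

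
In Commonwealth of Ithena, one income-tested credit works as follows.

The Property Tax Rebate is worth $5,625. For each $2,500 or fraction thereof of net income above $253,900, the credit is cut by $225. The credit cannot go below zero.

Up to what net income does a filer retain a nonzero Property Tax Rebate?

$313,900

After 24 increments the reduction is 24 × $225 = $5,400, leaving $225; one more increment wipes it out. Increment 24 ends at excess 24 × $2,500 = $60,000, so the highest qualifying income is $253,900 + $60,000 = $313,900.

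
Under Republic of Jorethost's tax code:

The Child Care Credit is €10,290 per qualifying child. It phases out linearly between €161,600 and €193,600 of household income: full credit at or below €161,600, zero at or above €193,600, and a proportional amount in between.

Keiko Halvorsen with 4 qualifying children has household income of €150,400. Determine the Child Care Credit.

€41,160

Child Care Credit: base = 4 × €10,290 = €41,160. €150,400 is at or below the €161,600 threshold, so the full €41,160 applies.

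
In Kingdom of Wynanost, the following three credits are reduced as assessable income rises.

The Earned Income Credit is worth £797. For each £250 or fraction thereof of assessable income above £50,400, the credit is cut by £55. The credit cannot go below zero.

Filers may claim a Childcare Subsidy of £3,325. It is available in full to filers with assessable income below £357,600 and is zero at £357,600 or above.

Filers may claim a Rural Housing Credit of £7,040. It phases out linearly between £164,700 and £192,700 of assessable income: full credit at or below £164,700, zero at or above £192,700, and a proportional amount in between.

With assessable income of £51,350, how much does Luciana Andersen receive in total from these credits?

£10,942

Earned Income Credit: income exceeds £50,400 by £950, which is 4 full-or-partial £250 increments; reduction = 4 × £55 = £220, leaving £577.
Childcare Subsidy: £51,350 is below the £357,600 cutoff, so the full £3,325 applies.
Rural Housing Credit: £51,350 is at or below the £164,700 threshold, so the full £7,040 applies.
Total: £577 + £3,325 + £7,040 = £10,942.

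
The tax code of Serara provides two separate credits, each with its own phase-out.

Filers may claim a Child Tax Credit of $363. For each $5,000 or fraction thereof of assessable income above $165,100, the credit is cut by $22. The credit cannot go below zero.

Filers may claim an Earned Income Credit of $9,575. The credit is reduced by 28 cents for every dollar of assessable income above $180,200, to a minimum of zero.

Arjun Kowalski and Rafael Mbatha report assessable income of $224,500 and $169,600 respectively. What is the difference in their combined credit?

$9,817

Arjun ($224,500): Child Tax Credit: income exceeds $165,100 by $59,400, which is 12 full-or-partial $5,000 increments; reduction = 12 × $22 = $264, leaving $99. Earned Income Credit: 28% of the $44,300 excess over $180,200 is $12,404 ≥ base, so the credit is $0. total $99 + $0 = $99
Rafael ($169,600): Child Tax Credit: income exceeds $165,100 by $4,500, which is 1 full-or-partial $5,000 increment; reduction = 1 × $22 = $22, leaving $341. Earned Income Credit: $169,600 is at or below the $180,200 threshold, so the full $9,575 applies. total $341 + $9,575 = $9,916
Difference: |$99 − $9,916| = $9,817.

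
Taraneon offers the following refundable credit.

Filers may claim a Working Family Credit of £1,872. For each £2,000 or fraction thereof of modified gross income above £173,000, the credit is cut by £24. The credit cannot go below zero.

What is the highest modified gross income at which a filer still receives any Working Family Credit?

After 77 increments the reduction is 77 × £24 = £1,848, leaving £24; one more increment wipes it out. Increment 77 ends at excess 77 × £2,000 = £154,000, so the highest qualifying income is £173,000 + £154,000 = £327,000.

£327,000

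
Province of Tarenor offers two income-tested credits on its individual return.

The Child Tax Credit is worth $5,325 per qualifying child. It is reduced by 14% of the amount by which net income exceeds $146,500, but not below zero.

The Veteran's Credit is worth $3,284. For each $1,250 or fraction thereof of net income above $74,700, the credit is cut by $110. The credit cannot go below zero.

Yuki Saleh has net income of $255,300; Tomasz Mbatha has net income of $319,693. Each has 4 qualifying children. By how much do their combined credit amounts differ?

$6,068

Yuki ($255,300): Child Tax Credit: base = 4 × $5,325 = $21,300. 14% of the $108,800 excess over $146,500 is $15,232; credit = $21,300 − $15,232 = $6,068. Veteran's Credit: income exceeds $74,700 by $180,600 → 145 increments × $110 = $15,950 ≥ base, so the credit is $0. total $6,068 + $0 = $6,068
Tomasz ($319,693): Child Tax Credit: base = 4 × $5,325 = $21,300. 14% of the $173,193 excess over $146,500 is $24,247.02 ≥ base, so the credit is $0. Veteran's Credit: income exceeds $74,700 by $244,993 → 196 increments × $110 = $21,560 ≥ base, so the credit is $0. total $0 + $0 = $0
Difference: |$6,068 − $0| = $6,068.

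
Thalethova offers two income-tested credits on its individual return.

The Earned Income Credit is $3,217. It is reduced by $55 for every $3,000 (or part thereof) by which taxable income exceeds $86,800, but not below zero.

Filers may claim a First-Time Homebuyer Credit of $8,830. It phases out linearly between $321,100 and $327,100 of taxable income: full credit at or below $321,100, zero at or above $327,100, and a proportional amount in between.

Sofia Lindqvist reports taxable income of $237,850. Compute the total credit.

$9,242

Earned Income Credit: income exceeds $86,800 by $151,050, which is 51 full-or-partial $3,000 increments; reduction = 51 × $55 = $2,805, leaving $412.
First-Time Homebuyer Credit: $237,850 is at or below the $321,100 threshold, so the full $8,830 applies.
Total: $412 + $8,830 = $9,242.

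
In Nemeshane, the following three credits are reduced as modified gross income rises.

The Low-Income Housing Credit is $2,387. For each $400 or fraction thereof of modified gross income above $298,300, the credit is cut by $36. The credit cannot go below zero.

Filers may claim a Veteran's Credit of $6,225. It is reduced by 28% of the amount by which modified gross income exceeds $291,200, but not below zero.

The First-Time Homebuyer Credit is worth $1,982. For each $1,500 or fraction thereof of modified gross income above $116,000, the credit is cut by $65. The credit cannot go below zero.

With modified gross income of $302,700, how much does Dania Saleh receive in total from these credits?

Low-Income Housing Credit: income exceeds $298,300 by $4,400, which is 11 full-or-partial $400 increments; reduction = 11 × $36 = $396, leaving $1,991.
Veteran's Credit: 28% of the $11,500 excess over $291,200 is $3,220; credit = $6,225 − $3,220 = $3,005.
First-Time Homebuyer Credit: income exceeds $116,000 by $186,700 → 125 increments × $65 = $8,125 ≥ base, so the credit is $0.
Total: $1,991 + $3,005 + $0 = $4,996.

$4,996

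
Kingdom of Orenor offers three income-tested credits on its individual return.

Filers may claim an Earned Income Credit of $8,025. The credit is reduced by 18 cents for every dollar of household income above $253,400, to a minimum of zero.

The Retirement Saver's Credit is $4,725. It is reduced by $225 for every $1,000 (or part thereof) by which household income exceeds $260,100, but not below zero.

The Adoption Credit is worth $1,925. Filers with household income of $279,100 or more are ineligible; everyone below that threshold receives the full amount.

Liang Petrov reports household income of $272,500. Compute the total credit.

$8,312

Earned Income Credit: 18% of the $19,100 excess over $253,400 is $3,438; credit = $8,025 − $3,438 = $4,587.
Retirement Saver's Credit: income exceeds $260,100 by $12,400, which is 13 full-or-partial $1,000 increments; reduction = 13 × $225 = $2,925, leaving $1,800.
Adoption Credit: $272,500 is below the $279,100 cutoff, so the full $1,925 applies.
Total: $4,587 + $1,800 + $1,925 = $8,312.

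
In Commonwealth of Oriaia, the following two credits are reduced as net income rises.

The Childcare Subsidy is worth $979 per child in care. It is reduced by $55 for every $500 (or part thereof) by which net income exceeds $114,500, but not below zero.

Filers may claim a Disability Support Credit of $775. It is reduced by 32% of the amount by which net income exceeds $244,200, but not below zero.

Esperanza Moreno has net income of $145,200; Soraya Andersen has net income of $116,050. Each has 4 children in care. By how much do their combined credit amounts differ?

$3,190

Esperanza ($145,200): Childcare Subsidy: base = 4 × $979 = $3,916. income exceeds $114,500 by $30,700, which is 62 full-or-partial $500 increments; reduction = 62 × $55 = $3,410, leaving $506. Disability Support Credit: $145,200 is at or below the $244,200 threshold, so the full $775 applies. total $506 + $775 = $1,281
Soraya ($116,050): Childcare Subsidy: base = 4 × $979 = $3,916. income exceeds $114,500 by $1,550, which is 4 full-or-partial $500 increments; reduction = 4 × $55 = $220, leaving $3,696. Disability Support Credit: $116,050 is at or below the $244,200 threshold, so the full $775 applies. total $3,696 + $775 = $4,471
Difference: |$1,281 − $4,471| = $3,190.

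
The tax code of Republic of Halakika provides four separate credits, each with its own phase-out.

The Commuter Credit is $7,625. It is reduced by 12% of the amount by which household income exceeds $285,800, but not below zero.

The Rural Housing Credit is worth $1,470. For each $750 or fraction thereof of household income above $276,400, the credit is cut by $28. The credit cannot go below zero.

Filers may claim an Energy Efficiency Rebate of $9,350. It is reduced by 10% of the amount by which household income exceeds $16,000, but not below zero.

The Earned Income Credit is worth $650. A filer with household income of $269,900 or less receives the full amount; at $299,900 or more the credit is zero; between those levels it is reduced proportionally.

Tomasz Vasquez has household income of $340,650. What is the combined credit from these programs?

$1,043

Commuter Credit: 12% of the $54,850 excess over $285,800 is $6,582; credit = $7,625 − $6,582 = $1,043.
Rural Housing Credit: income exceeds $276,400 by $64,250 → 86 increments × $28 = $2,408 ≥ base, so the credit is $0.
Energy Efficiency Rebate: 10% of the $324,650 excess over $16,000 is $32,465 ≥ base, so the credit is $0.
Earned Income Credit: $340,650 is at or above $299,900, so the credit is $0.
Total: $1,043 + $0 + $0 + $0 = $1,043.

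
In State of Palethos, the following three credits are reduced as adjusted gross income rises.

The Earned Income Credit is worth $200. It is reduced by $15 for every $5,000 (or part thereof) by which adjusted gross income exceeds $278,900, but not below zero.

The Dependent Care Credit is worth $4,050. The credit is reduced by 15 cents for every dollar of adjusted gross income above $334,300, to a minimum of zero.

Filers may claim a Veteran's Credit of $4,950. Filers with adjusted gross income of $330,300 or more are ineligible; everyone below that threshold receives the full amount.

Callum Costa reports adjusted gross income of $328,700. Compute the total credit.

$9,050

Earned Income Credit: income exceeds $278,900 by $49,800, which is 10 full-or-partial $5,000 increments; reduction = 10 × $15 = $150, leaving $50.
Dependent Care Credit: $328,700 is at or below the $334,300 threshold, so the full $4,050 applies.
Veteran's Credit: $328,700 is below the $330,300 cutoff, so the full $4,950 applies.
Total: $50 + $4,050 + $4,950 = $9,050.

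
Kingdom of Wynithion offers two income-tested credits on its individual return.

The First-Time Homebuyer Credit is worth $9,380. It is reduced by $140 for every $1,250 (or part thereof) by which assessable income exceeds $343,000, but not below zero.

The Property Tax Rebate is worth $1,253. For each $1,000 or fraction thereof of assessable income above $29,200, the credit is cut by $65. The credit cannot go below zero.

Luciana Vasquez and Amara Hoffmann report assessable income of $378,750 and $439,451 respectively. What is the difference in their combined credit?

Luciana ($378,750): First-Time Homebuyer Credit: income exceeds $343,000 by $35,750, which is 29 full-or-partial $1,250 increments; reduction = 29 × $140 = $4,060, leaving $5,320. Property Tax Rebate: income exceeds $29,200 by $349,550 → 350 increments × $65 = $22,750 ≥ base, so the credit is $0. total $5,320 + $0 = $5,320
Amara ($439,451): First-Time Homebuyer Credit: income exceeds $343,000 by $96,451 → 78 increments × $140 = $10,920 ≥ base, so the credit is $0. Property Tax Rebate: income exceeds $29,200 by $410,251 → 411 increments × $65 = $26,715 ≥ base, so the credit is $0. total $0 + $0 = $0
Difference: |$5,320 − $0| = $5,320.

$5,320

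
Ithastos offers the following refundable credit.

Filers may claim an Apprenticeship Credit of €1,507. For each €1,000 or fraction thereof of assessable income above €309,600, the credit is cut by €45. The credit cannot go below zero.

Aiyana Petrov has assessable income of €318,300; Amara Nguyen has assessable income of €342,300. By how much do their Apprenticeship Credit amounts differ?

€1,080

Aiyana (€318,300): Apprenticeship Credit: income exceeds €309,600 by €8,700, which is 9 full-or-partial €1,000 increments; reduction = 9 × €45 = €405, leaving €1,102.
Amara (€342,300): Apprenticeship Credit: income exceeds €309,600 by €32,700, which is 33 full-or-partial €1,000 increments; reduction = 33 × €45 = €1,485, leaving €22.
Difference: |€1,102 − €22| = €1,080.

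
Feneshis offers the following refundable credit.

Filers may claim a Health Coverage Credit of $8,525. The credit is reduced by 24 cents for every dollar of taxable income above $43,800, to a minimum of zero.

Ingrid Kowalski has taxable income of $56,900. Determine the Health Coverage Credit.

Health Coverage Credit: 24% of the $13,100 excess over $43,800 is $3,144; credit = $8,525 − $3,144 = $5,381.

$5,381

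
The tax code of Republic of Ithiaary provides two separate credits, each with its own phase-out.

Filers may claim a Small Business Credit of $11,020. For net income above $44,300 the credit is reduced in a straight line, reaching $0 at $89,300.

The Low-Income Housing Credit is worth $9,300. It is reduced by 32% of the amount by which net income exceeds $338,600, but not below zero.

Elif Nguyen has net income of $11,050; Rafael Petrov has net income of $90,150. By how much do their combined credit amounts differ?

$11,020

Elif ($11,050): Small Business Credit: $11,050 is at or below the $44,300 threshold, so the full $11,020 applies. Low-Income Housing Credit: $11,050 is at or below the $338,600 threshold, so the full $9,300 applies. total $11,020 + $9,300 = $20,320
Rafael ($90,150): Small Business Credit: $90,150 is at or above $89,300, so the credit is $0. Low-Income Housing Credit: $90,150 is at or below the $338,600 threshold, so the full $9,300 applies. total $0 + $9,300 = $9,300
Difference: |$20,320 − $9,300| = $11,020.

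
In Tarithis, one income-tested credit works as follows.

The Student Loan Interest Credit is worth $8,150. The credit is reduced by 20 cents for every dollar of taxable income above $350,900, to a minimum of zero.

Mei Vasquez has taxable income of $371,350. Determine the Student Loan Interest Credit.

$4,060

Student Loan Interest Credit: 20% of the $20,450 excess over $350,900 is $4,090; credit = $8,150 − $4,090 = $4,060.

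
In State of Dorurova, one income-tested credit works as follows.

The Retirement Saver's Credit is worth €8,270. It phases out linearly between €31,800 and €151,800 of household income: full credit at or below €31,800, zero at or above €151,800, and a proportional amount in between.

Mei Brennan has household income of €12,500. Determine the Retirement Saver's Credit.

Retirement Saver's Credit: €12,500 is at or below the €31,800 threshold, so the full €8,270 applies.

€8,270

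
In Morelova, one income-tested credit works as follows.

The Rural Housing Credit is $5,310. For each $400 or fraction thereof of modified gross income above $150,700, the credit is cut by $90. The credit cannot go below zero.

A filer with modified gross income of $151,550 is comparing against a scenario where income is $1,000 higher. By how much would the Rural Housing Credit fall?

At $151,550 — income exceeds $150,700 by $850, which is 3 full-or-partial $400 increments; reduction = 3 × $90 = $270, leaving $5,040.
At $152,550 — income exceeds $150,700 by $1,850, which is 5 full-or-partial $400 increments; reduction = 5 × $90 = $450, leaving $4,860.
Lost: $5,040 − $4,860 = $180.

$180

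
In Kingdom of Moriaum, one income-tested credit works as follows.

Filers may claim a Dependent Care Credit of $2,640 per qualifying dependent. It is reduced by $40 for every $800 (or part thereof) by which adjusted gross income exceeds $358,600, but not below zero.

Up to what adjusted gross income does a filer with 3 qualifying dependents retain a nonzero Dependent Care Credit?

Full credit = 3 × $2,640 = $7,920.
After 197 increments the reduction is 197 × $40 = $7,880, leaving $40; one more increment wipes it out. Increment 197 ends at excess 197 × $800 = $157,600, so the highest qualifying income is $358,600 + $157,600 = $516,200.

$516,200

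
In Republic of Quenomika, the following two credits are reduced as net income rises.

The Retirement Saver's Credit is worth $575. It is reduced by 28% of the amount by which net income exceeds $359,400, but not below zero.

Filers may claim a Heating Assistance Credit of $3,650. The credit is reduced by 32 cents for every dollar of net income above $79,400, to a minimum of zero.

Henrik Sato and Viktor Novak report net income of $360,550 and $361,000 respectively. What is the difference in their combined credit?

Henrik ($360,550): Retirement Saver's Credit: 28% of the $1,150 excess over $359,400 is $322; credit = $575 − $322 = $253. Heating Assistance Credit: 32% of the $281,150 excess over $79,400 is $89,968 ≥ base, so the credit is $0. total $253 + $0 = $253
Viktor ($361,000): Retirement Saver's Credit: 28% of the $1,600 excess over $359,400 is $448; credit = $575 − $448 = $127. Heating Assistance Credit: 32% of the $281,600 excess over $79,400 is $90,112 ≥ base, so the credit is $0. total $127 + $0 = $127
Difference: |$253 − $127| = $126.

$126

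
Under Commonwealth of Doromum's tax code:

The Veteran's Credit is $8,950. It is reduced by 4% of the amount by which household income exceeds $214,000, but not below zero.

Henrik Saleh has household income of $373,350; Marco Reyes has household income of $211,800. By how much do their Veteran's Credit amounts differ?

Henrik ($373,350): Veteran's Credit: 4% of the $159,350 excess over $214,000 is $6,374; credit = $8,950 − $6,374 = $2,576.
Marco ($211,800): Veteran's Credit: $211,800 is at or below the $214,000 threshold, so the full $8,950 applies.
Difference: |$2,576 − $8,950| = $6,374.

$6,374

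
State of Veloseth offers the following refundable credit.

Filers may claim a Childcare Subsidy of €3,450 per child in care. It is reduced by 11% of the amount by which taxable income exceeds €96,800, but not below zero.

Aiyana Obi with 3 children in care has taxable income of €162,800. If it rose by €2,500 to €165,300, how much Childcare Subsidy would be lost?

At €162,800 — base = 3 × €3,450 = €10,350. 11% of the €66,000 excess over €96,800 is €7,260; credit = €10,350 − €7,260 = €3,090.
At €165,300 — base = 3 × €3,450 = €10,350. 11% of the €68,500 excess over €96,800 is €7,535; credit = €10,350 − €7,535 = €2,815.
Lost: €3,090 − €2,815 = €275.

€275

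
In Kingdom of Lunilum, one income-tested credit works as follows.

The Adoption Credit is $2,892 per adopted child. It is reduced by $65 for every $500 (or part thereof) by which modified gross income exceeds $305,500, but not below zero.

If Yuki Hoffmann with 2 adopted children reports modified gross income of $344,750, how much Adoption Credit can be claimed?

$649

Adoption Credit: base = 2 × $2,892 = $5,784. income exceeds $305,500 by $39,250, which is 79 full-or-partial $500 increments; reduction = 79 × $65 = $5,135, leaving $649.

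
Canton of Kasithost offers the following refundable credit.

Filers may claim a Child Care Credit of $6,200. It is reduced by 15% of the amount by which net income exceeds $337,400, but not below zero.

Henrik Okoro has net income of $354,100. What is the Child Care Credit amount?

Child Care Credit: 15% of the $16,700 excess over $337,400 is $2,505; credit = $6,200 − $2,505 = $3,695.

$3,695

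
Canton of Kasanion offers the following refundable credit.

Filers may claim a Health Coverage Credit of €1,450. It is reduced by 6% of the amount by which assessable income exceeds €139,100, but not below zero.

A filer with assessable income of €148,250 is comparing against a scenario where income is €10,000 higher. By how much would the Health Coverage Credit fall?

At €148,250 — 6% of the €9,150 excess over €139,100 is €549; credit = €1,450 − €549 = €901.
At €158,250 — 6% of the €19,150 excess over €139,100 is €1,149; credit = €1,450 − €1,149 = €301.
Lost: €901 − €301 = €600.

€600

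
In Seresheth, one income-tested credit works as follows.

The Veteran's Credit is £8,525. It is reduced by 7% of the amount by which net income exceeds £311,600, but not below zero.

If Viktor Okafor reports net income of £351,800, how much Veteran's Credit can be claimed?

£5,711

Veteran's Credit: 7% of the £40,200 excess over £311,600 is £2,814; credit = £8,525 − £2,814 = £5,711.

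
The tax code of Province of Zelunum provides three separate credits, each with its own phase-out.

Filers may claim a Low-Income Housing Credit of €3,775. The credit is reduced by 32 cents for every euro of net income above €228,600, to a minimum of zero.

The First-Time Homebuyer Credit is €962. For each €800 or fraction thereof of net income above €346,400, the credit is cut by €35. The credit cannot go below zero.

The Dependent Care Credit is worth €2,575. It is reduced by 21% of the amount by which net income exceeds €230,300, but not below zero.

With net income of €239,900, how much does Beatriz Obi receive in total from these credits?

Low-Income Housing Credit: 32% of the €11,300 excess over €228,600 is €3,616; credit = €3,775 − €3,616 = €159.
First-Time Homebuyer Credit: €239,900 is at or below the €346,400 threshold, so the full €962 applies.
Dependent Care Credit: 21% of the €9,600 excess over €230,300 is €2,016; credit = €2,575 − €2,016 = €559.
Total: €159 + €962 + €559 = €1,680.

€1,680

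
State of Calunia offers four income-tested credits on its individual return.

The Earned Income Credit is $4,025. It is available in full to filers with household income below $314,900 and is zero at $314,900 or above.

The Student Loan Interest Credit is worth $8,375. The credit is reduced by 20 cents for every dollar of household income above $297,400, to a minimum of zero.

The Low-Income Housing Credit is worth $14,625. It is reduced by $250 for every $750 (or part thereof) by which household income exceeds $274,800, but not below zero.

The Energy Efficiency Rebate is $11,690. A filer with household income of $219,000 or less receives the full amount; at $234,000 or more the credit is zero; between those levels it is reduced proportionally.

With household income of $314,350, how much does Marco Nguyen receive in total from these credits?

$10,385

Earned Income Credit: $314,350 is below the $314,900 cutoff, so the full $4,025 applies.
Student Loan Interest Credit: 20% of the $16,950 excess over $297,400 is $3,390; credit = $8,375 − $3,390 = $4,985.
Low-Income Housing Credit: income exceeds $274,800 by $39,550, which is 53 full-or-partial $750 increments; reduction = 53 × $250 = $13,250, leaving $1,375.
Energy Efficiency Rebate: $314,350 is at or above $234,000, so the credit is $0.
Total: $4,025 + $4,985 + $1,375 + $0 = $10,385.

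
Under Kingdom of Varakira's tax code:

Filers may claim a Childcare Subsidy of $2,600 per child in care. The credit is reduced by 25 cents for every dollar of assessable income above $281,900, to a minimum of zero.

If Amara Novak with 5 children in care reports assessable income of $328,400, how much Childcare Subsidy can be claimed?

$1,375

Childcare Subsidy: base = 5 × $2,600 = $13,000. 25% of the $46,500 excess over $281,900 is $11,625; credit = $13,000 − $11,625 = $1,375.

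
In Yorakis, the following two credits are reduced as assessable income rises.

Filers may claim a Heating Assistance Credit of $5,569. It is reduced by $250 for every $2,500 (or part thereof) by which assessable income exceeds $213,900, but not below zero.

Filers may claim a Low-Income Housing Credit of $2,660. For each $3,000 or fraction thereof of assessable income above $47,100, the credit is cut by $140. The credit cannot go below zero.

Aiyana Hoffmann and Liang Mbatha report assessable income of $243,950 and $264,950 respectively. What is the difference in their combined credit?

$2,000

Aiyana ($243,950): Heating Assistance Credit: income exceeds $213,900 by $30,050, which is 13 full-or-partial $2,500 increments; reduction = 13 × $250 = $3,250, leaving $2,319. Low-Income Housing Credit: income exceeds $47,100 by $196,850 → 66 increments × $140 = $9,240 ≥ base, so the credit is $0. total $2,319 + $0 = $2,319
Liang ($264,950): Heating Assistance Credit: income exceeds $213,900 by $51,050, which is 21 full-or-partial $2,500 increments; reduction = 21 × $250 = $5,250, leaving $319. Low-Income Housing Credit: income exceeds $47,100 by $217,850 → 73 increments × $140 = $10,220 ≥ base, so the credit is $0. total $319 + $0 = $319
Difference: |$2,319 − $319| = $2,000.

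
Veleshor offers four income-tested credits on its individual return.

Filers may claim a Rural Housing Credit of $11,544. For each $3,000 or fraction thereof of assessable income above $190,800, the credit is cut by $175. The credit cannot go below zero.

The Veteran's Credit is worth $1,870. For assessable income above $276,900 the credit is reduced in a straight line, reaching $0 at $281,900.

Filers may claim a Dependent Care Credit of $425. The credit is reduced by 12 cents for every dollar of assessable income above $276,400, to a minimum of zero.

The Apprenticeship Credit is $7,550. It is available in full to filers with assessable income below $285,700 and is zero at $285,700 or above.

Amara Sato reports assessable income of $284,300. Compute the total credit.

Rural Housing Credit: income exceeds $190,800 by $93,500, which is 32 full-or-partial $3,000 increments; reduction = 32 × $175 = $5,600, leaving $5,944.
Veteran's Credit: $284,300 is at or above $281,900, so the credit is $0.
Dependent Care Credit: 12% of the $7,900 excess over $276,400 is $948 ≥ base, so the credit is $0.
Apprenticeship Credit: $284,300 is below the $285,700 cutoff, so the full $7,550 applies.
Total: $5,944 + $0 + $0 + $7,550 = $13,494.

$13,494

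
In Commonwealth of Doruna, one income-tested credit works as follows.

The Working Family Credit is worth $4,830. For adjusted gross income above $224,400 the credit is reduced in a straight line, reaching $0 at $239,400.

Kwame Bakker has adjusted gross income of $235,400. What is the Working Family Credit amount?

Working Family Credit: $235,400 is $11,000 into a $15,000 phase-out range, leaving 4,000/15,000 of the credit: $4,830 × 4,000/15,000 = $1,288.

$1,288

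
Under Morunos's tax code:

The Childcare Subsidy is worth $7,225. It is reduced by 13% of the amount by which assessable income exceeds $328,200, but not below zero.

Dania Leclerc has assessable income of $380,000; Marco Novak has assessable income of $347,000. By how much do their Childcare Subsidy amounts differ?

Dania ($380,000): Childcare Subsidy: 13% of the $51,800 excess over $328,200 is $6,734; credit = $7,225 − $6,734 = $491.
Marco ($347,000): Childcare Subsidy: 13% of the $18,800 excess over $328,200 is $2,444; credit = $7,225 − $2,444 = $4,781.
Difference: |$491 − $4,781| = $4,290.

$4,290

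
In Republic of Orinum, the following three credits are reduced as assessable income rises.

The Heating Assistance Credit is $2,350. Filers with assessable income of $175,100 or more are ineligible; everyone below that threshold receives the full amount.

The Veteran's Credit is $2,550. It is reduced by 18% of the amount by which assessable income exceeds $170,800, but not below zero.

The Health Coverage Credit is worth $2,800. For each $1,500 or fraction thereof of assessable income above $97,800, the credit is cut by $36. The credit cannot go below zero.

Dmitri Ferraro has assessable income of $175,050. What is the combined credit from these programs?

Heating Assistance Credit: $175,050 is below the $175,100 cutoff, so the full $2,350 applies.
Veteran's Credit: 18% of the $4,250 excess over $170,800 is $765; credit = $2,550 − $765 = $1,785.
Health Coverage Credit: income exceeds $97,800 by $77,250, which is 52 full-or-partial $1,500 increments; reduction = 52 × $36 = $1,872, leaving $928.
Total: $2,350 + $1,785 + $928 = $5,063.

$5,063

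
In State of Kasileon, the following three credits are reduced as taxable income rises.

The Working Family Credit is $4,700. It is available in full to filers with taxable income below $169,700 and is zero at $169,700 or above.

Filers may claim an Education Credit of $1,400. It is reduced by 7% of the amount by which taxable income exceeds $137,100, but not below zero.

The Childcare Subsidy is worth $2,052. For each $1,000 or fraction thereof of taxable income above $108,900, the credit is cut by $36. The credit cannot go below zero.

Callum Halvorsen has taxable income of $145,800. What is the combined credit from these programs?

Working Family Credit: $145,800 is below the $169,700 cutoff, so the full $4,700 applies.
Education Credit: 7% of the $8,700 excess over $137,100 is $609; credit = $1,400 − $609 = $791.
Childcare Subsidy: income exceeds $108,900 by $36,900, which is 37 full-or-partial $1,000 increments; reduction = 37 × $36 = $1,332, leaving $720.
Total: $4,700 + $791 + $720 = $6,211.

$6,211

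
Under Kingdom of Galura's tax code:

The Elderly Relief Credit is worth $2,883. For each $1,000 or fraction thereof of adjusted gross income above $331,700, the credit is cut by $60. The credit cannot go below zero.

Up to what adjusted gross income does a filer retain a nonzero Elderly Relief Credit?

$379,700

After 48 increments the reduction is 48 × $60 = $2,880, leaving $3; one more increment wipes it out. Increment 48 ends at excess 48 × $1,000 = $48,000, so the highest qualifying income is $331,700 + $48,000 = $379,700.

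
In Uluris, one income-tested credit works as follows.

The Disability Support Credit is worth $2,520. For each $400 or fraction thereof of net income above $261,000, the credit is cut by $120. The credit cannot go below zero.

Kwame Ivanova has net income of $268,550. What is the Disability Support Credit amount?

Disability Support Credit: income exceeds $261,000 by $7,550, which is 19 full-or-partial $400 increments; reduction = 19 × $120 = $2,280, leaving $240.

$240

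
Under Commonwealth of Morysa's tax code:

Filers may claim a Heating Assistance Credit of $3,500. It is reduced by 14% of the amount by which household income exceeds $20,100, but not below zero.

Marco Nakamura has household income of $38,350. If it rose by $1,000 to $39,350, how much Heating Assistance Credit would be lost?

$140

At $38,350 — 14% of the $18,250 excess over $20,100 is $2,555; credit = $3,500 − $2,555 = $945.
At $39,350 — 14% of the $19,250 excess over $20,100 is $2,695; credit = $3,500 − $2,695 = $805.
Lost: $945 − $805 = $140.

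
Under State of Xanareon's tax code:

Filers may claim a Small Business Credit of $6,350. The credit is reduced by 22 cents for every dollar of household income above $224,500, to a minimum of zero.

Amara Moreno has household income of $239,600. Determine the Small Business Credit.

$3,028

Small Business Credit: 22% of the $15,100 excess over $224,500 is $3,322; credit = $6,350 − $3,322 = $3,028.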